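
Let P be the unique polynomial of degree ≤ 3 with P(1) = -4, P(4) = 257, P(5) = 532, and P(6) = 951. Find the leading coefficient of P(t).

Write P(t) = at^3 + bt^2 + ct + d. Substituting each data point gives a linear system:
  a + b + c + d = -4
  64a + 16b + 4c + d = 257
  125a + 25b + 5c + d = 532
  216a + 36b + 6c + d = 951
Solving the system yields a = 5, b = -3, c = -3, d = -3.
So P(t) = 5t³ - 3t² - 3t - 3.
The leading coefficient is 5.

5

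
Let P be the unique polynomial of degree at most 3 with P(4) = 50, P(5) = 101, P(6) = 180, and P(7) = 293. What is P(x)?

Using the Lagrange interpolation formula with nodes 4, 5, 6, 7:
  L_0(x) = (x - 5)(x - 6)(x - 7) / -6
  L_1(x) = (x - 4)(x - 6)(x - 7) / 2
  L_2(x) = (x - 4)(x - 5)(x - 7) / -2
  L_3(x) = (x - 4)(x - 5)(x - 6) / 6
Then P(x) = 50·L_0(x) + 101·L_1(x) + 180·L_2(x) + 293·L_3(x).
Expanding and collecting terms gives P(x) = x³ - x² - x + 6.
Check: P(7) = 293. ✓

P(x) = x^3 - x^2 - x + 6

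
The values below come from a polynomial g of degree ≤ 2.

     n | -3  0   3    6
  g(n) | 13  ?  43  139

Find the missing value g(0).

1

On equispaced nodes a degree-2 polynomial has vanishing third forward difference, so
  - g(-3) + 3·g(0) - 3·g(3) + g(6) = 0.
Substituting the known values and solving for g(0):
  3·g(0) = 3
  g(0) = 1.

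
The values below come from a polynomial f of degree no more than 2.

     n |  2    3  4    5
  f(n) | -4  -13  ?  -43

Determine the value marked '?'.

-26

On equispaced nodes a degree-2 polynomial has vanishing third forward difference, so
  - f(2) + 3·f(3) - 3·f(4) + f(5) = 0.
Substituting the known values and solving for f(4):
  -3·f(4) = 78
  f(4) = -26.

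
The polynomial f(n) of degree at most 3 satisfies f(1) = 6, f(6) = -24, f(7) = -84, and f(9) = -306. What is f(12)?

-984

Write f(n) = an^3 + bn^2 + cn + d. Substituting each data point gives a linear system:
  a + b + c + d = 6
  216a + 36b + 6c + d = -24
  343a + 49b + 7c + d = -84
  729a + 81b + 9c + d = -306
Solving the system yields a = -1, b = 5, c = 2, d = 0.
So f(n) = -n^3 + 5n^2 + 2n.
Then f(12) = -984.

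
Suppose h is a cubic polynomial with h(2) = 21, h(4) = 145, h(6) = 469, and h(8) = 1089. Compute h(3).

64

Write h(t) = at^3 + bt^2 + ct + d. Substituting each data point gives a linear system:
  8a + 4b + 2c + d = 21
  64a + 16b + 4c + d = 145
  216a + 36b + 6c + d = 469
  512a + 64b + 8c + d = 1089
Solving the system yields a = 2, b = 1, c = 0, d = 1.
So h(t) = 2t³ + t² + 1.
Then h(3) = 64.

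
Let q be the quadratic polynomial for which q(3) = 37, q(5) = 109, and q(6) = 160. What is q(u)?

Write q(u) = au^2 + bu + c. Substituting each data point gives a linear system:
  9a + 3b + c = 37
  25a + 5b + c = 109
  36a + 6b + c = 160
Solving the system yields a = 5, b = -4, c = 4.
So q(u) = 5u^2 - 4u + 4.
Check: q(3) = 37. ✓

q(u) = 5u^2 - 4u + 4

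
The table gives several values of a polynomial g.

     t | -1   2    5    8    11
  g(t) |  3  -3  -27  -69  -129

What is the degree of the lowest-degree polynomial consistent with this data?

2

Forward differences of the values at t = -1, 2, 5, 8, 11:
  g  : 3  -3  -27  -69  -129
  Δ  : -6  -24  -42  -60
  Δ^2: -18  -18  -18
  Δ^3: 0  0
  Δ^4: 0
The second differences are constant (-18) and nonzero, while all higher differences vanish, so the minimal degree is 2.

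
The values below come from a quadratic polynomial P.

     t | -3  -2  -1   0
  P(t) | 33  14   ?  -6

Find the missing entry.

1

On equispaced nodes a degree-2 polynomial has vanishing third forward difference, so
  - P(-3) + 3·P(-2) - 3·P(-1) + P(0) = 0.
Substituting the known values and solving for P(-1):
  -3·P(-1) = -3
  P(-1) = 1.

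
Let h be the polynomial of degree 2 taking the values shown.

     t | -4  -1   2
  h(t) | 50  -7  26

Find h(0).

-6

Using the Lagrange interpolation formula with nodes -4, -1, 2:
  L_0(t) = (t + 1)(t - 2) / 18
  L_1(t) = (t + 4)(t - 2) / -9
  L_2(t) = (t + 4)(t + 1) / 18
Then h(t) = 50·L_0(t) - 7·L_1(t) + 26·L_2(t).
Expanding and collecting terms gives h(t) = 5t^2 + 6t - 6.
Evaluating at t = 0: h(0) = -6.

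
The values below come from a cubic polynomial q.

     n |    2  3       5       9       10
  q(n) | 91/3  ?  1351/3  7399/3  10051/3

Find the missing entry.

The 4 known points determine the degree-3 polynomial uniquely.
Write q(n) = an^3 + bn^2 + cn + d. Substituting each data point gives a linear system:
  8a + 4b + 2c + d = 91/3
  125a + 25b + 5c + d = 1351/3
  729a + 81b + 9c + d = 7399/3
  1000a + 100b + 10c + d = 10051/3
Solving the system yields a = 3, b = 4, c = -5, d = 1/3.
So q(n) = 3n³ + 4n² - 5n + 1/3.
Then q(3) = 307/3.

307/3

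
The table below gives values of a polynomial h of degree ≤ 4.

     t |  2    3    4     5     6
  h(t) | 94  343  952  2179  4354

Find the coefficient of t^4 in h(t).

3

Write h(t) = at^4 + bt^3 + ct^2 + dt + e. Substituting each data point gives a linear system:
  16a + 8b + 4c + 2d + e = 94
  81a + 27b + 9c + 3d + e = 343
  256a + 64b + 16c + 4d + e = 952
  625a + 125b + 25c + 5d + e = 2179
  1296a + 216b + 36c + 6d + e = 4354
Solving the system yields a = 3, b = 1, c = 6, d = 5, e = 4.
So h(t) = 3t^4 + t^3 + 6t^2 + 5t + 4.
The leading coefficient is 3.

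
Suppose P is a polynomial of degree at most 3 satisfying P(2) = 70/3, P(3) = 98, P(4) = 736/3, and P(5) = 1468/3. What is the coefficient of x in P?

Write P(x) = ax^3 + bx^2 + cx + d. Substituting each data point gives a linear system:
  8a + 4b + 2c + d = 70/3
  27a + 9b + 3c + d = 98
  64a + 16b + 4c + d = 736/3
  125a + 25b + 5c + d = 1468/3
Solving the system yields a = 4, b = 1/3, c = -3, d = -4.
So P(x) = 4x^3 + (1/3)x^2 - 3x - 4.
The coefficient of x is -3.

-3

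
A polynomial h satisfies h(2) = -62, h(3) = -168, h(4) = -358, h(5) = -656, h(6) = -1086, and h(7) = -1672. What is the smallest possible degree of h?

3

Forward differences of the values at t = 2, 3, 4, 5, 6, 7:
  h  : -62  -168  -358  -656  -1086  -1672
  Δ  : -106  -190  -298  -430  -586
  Δ^2: -84  -108  -132  -156
  Δ^3: -24  -24  -24
  Δ^4: 0  0
  Δ^5: 0
The third differences are constant (-24) and nonzero, while all higher differences vanish, so the minimal degree is 3.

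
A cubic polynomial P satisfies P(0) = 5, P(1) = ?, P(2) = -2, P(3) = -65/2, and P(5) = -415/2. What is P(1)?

13/2

The 4 known points determine the degree-3 polynomial uniquely.
Write P(n) = an^3 + bn^2 + cn + d. Substituting each data point gives a linear system:
  d = 5
  8a + 4b + 2c + d = -2
  27a + 9b + 3c + d = -65/2
  125a + 25b + 5c + d = -415/2
Solving the system yields a = -2, b = 1, c = 5/2, d = 5.
So P(n) = -2n^3 + n^2 + (5/2)n + 5.
Then P(1) = 13/2.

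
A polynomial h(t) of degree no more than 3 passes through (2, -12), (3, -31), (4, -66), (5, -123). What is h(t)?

Write h(t) = at^3 + bt^2 + ct + d. Substituting each data point gives a linear system:
  8a + 4b + 2c + d = -12
  27a + 9b + 3c + d = -31
  64a + 16b + 4c + d = -66
  125a + 25b + 5c + d = -123
Solving the system yields a = -1, b = 1, c = -5, d = 2.
So h(t) = -t^3 + t^2 - 5t + 2.
Check: h(3) = -31. ✓

h(t) = -t^3 + t^2 - 5t + 2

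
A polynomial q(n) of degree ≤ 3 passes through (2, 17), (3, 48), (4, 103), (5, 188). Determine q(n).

Write q(n) = an^3 + bn^2 + cn + d. Substituting each data point gives a linear system:
  8a + 4b + 2c + d = 17
  27a + 9b + 3c + d = 48
  64a + 16b + 4c + d = 103
  125a + 25b + 5c + d = 188
Solving the system yields a = 1, b = 3, c = -3, d = 3.
So q(n) = n³ + 3n² - 3n + 3.
Check: q(5) = 188. ✓

q(n) = n^3 + 3n^2 - 3n + 3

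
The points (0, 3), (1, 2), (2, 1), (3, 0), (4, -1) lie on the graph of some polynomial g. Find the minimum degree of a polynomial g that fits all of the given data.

Forward differences of the values at x = 0, 1, 2, 3, 4:
  g  : 3  2  1  0  -1
  Δ  : -1  -1  -1  -1
  Δ^2: 0  0  0
  Δ^3: 0  0
  Δ^4: 0
The first differences are constant (-1) and nonzero, while all higher differences vanish, so the minimal degree is 1.

1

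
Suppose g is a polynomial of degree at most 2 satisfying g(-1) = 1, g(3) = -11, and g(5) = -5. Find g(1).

-9

Using the Lagrange interpolation formula with nodes -1, 3, 5:
  L_0(x) = (x - 3)(x - 5) / 24
  L_1(x) = (x + 1)(x - 5) / -8
  L_2(x) = (x + 1)(x - 3) / 12
Then g(x) = 1·L_0(x) - 11·L_1(x) - 5·L_2(x).
Expanding and collecting terms gives g(x) = x² - 5x - 5.
Evaluating at x = 1: g(1) = -9.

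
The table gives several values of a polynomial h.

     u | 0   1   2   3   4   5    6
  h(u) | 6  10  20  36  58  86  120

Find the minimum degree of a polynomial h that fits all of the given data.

2

Forward differences of the values at u = 0, 1, 2, 3, 4, 5, 6:
  h  : 6  10  20  36  58  86  120
  Δ  : 4  10  16  22  28  34
  Δ^2: 6  6  6  6  6
  Δ^3: 0  0  0  0
  Δ^4: 0  0  0
  Δ^5: 0  0
  Δ^6: 0
The second differences are constant (6) and nonzero, while all higher differences vanish, so the minimal degree is 2.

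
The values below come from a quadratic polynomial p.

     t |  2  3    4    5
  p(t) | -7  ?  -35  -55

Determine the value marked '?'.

-19

On equispaced nodes a degree-2 polynomial has vanishing third forward difference, so
  - p(2) + 3·p(3) - 3·p(4) + p(5) = 0.
Substituting the known values and solving for p(3):
  3·p(3) = -57
  p(3) = -19.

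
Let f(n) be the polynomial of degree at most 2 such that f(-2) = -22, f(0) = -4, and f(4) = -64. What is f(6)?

-142

Using the Lagrange interpolation formula with nodes -2, 0, 4:
  L_0(n) = n(n - 4) / 12
  L_1(n) = (n + 2)(n - 4) / -8
  L_2(n) = (n + 2)n / 24
Then f(n) = -22·L_0(n) - 4·L_1(n) - 64·L_2(n).
Expanding and collecting terms gives f(n) = -4n² + n - 4.
Evaluating at n = 6: f(6) = -142.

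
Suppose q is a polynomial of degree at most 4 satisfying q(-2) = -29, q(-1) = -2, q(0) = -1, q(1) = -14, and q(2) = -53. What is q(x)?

Write q(x) = ax^4 + bx^3 + cx^2 + dx + e. Substituting each data point gives a linear system:
  16a - 8b + 4c - 2d + e = -29
  a - b + c - d + e = -2
  e = -1
  a + b + c + d + e = -14
  16a + 8b + 4c + 2d + e = -53
Solving the system yields a = -1, b = 0, c = -6, d = -6, e = -1.
So q(x) = -x⁴ - 6x² - 6x - 1.
Check: q(1) = -14. ✓

q(x) = -x^4 - 6x^2 - 6x - 1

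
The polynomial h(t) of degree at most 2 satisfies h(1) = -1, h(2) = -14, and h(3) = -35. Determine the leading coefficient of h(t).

-4

Write h(t) = at^2 + bt + c. Substituting each data point gives a linear system:
  a + b + c = -1
  4a + 2b + c = -14
  9a + 3b + c = -35
Solving the system yields a = -4, b = -1, c = 4.
So h(t) = -4t^2 - t + 4.
The leading coefficient is -4.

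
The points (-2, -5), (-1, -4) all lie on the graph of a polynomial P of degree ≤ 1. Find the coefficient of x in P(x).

1

Write P(x) = ax + b. Substituting each data point gives a linear system:
  -2a + b = -5
  -a + b = -4
Solving the system yields a = 1, b = -3.
So P(x) = x - 3.
The leading coefficient is 1.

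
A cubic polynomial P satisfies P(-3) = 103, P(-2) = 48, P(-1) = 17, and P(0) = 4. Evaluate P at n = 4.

12

Forward differences of the values at n = -3, -2, -1, 0:
  P  : 103  48  17  4
  Δ  : -55  -31  -13
  Δ^2: 24  18
  Δ^3: -6
The third differences are constant, confirming degree 3.
Interpolating (Newton forward form) and evaluating at n = 4 gives P(4) = 12.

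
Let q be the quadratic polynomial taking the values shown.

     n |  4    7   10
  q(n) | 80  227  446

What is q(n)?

q(n) = 4n^2 + 5n - 4

Using the Lagrange interpolation formula with nodes 4, 7, 10:
  L_0(n) = (n - 7)(n - 10) / 18
  L_1(n) = (n - 4)(n - 10) / -9
  L_2(n) = (n - 4)(n - 7) / 18
Then q(n) = 80·L_0(n) + 227·L_1(n) + 446·L_2(n).
Expanding and collecting terms gives q(n) = 4n² + 5n - 4.
Check: q(4) = 80. ✓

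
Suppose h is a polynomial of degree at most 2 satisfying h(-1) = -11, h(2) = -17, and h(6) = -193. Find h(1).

-3

Using the Lagrange interpolation formula with nodes -1, 2, 6:
  L_0(u) = (u - 2)(u - 6) / 21
  L_1(u) = (u + 1)(u - 6) / -12
  L_2(u) = (u + 1)(u - 2) / 28
Then h(u) = -11·L_0(u) - 17·L_1(u) - 193·L_2(u).
Expanding and collecting terms gives h(u) = -6u^2 + 4u - 1.
Evaluating at u = 1: h(1) = -3.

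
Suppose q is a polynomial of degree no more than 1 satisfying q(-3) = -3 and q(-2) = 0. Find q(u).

Write q(u) = au + b. Substituting each data point gives a linear system:
  -3a + b = -3
  -2a + b = 0
Solving the system yields a = 3, b = 6.
So q(u) = 3u + 6.
Check: q(-3) = -3. ✓

q(u) = 3u + 6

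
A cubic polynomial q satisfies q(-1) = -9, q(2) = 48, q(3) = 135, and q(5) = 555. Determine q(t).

q(t) = 4t^3 + t^2 + 6t

Using the Lagrange interpolation formula with nodes -1, 2, 3, 5:
  L_0(t) = (t - 2)(t - 3)(t - 5) / -72
  L_1(t) = (t + 1)(t - 3)(t - 5) / 9
  L_2(t) = (t + 1)(t - 2)(t - 5) / -8
  L_3(t) = (t + 1)(t - 2)(t - 3) / 36
Then q(t) = -9·L_0(t) + 48·L_1(t) + 135·L_2(t) + 555·L_3(t).
Expanding and collecting terms gives q(t) = 4t³ + t² + 6t.
Check: q(2) = 48. ✓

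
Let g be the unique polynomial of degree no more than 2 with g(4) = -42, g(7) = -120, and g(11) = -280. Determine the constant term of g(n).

6

Write g(n) = an^2 + bn + c. Substituting each data point gives a linear system:
  16a + 4b + c = -42
  49a + 7b + c = -120
  121a + 11b + c = -280
Solving the system yields a = -2, b = -4, c = 6.
So g(n) = -2n^2 - 4n + 6.
The constant term is 6.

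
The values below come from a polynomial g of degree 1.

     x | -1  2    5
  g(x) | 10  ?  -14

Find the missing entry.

-2

The 2 known points determine the degree-1 polynomial uniquely.
Write g(x) = ax + b. Substituting each data point gives a linear system:
  -a + b = 10
  5a + b = -14
Solving the system yields a = -4, b = 6.
So g(x) = -4x + 6.
Then g(2) = -2.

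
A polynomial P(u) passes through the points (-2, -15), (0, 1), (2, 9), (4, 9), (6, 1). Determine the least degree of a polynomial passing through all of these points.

Forward differences of the values at u = -2, 0, 2, 4, 6:
  P  : -15  1  9  9  1
  Δ  : 16  8  0  -8
  Δ^2: -8  -8  -8
  Δ^3: 0  0
  Δ^4: 0
The second differences are constant (-8) and nonzero, while all higher differences vanish, so the minimal degree is 2.

2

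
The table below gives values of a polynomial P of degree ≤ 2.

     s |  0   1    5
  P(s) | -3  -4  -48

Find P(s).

P(s) = -2s^2 + s - 3

Write P(s) = as^2 + bs + c. Substituting each data point gives a linear system:
  c = -3
  a + b + c = -4
  25a + 5b + c = -48
Solving the system yields a = -2, b = 1, c = -3.
So P(s) = -2s² + s - 3.
Check: P(5) = -48. ✓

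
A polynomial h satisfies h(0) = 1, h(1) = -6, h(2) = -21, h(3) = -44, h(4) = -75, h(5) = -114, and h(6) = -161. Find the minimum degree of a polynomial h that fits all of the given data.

2

Forward differences of the values at u = 0, 1, 2, 3, 4, 5, 6:
  h  : 1  -6  -21  -44  -75  -114  -161
  Δ  : -7  -15  -23  -31  -39  -47
  Δ^2: -8  -8  -8  -8  -8
  Δ^3: 0  0  0  0
  Δ^4: 0  0  0
  Δ^5: 0  0
  Δ^6: 0
The second differences are constant (-8) and nonzero, while all higher differences vanish, so the minimal degree is 2.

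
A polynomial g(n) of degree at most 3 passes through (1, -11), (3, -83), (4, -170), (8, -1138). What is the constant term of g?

-2

Write g(n) = an^3 + bn^2 + cn + d. Substituting each data point gives a linear system:
  a + b + c + d = -11
  27a + 9b + 3c + d = -83
  64a + 16b + 4c + d = -170
  512a + 64b + 8c + d = -1138
Solving the system yields a = -2, b = -1, c = -6, d = -2.
So g(n) = -2n^3 - n^2 - 6n - 2.
The constant term is -2.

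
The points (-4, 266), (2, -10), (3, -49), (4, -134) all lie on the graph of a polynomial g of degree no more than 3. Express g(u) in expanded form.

g(u) = -3u^3 + 4u^2 - 2u + 2

Using the Lagrange interpolation formula with nodes -4, 2, 3, 4:
  L_0(u) = (u - 2)(u - 3)(u - 4) / -336
  L_1(u) = (u + 4)(u - 3)(u - 4) / 12
  L_2(u) = (u + 4)(u - 2)(u - 4) / -7
  L_3(u) = (u + 4)(u - 2)(u - 3) / 16
Then g(u) = 266·L_0(u) - 10·L_1(u) - 49·L_2(u) - 134·L_3(u).
Expanding and collecting terms gives g(u) = -3u^3 + 4u^2 - 2u + 2.
Check: g(2) = -10. ✓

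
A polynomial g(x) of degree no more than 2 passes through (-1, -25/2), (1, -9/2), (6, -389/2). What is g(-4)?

Write g(x) = ax^2 + bx + c. Substituting each data point gives a linear system:
  a - b + c = -25/2
  a + b + c = -9/2
  36a + 6b + c = -389/2
Solving the system yields a = -6, b = 4, c = -5/2.
So g(x) = -6x^2 + 4x - 5/2.
Then g(-4) = -229/2.

-229/2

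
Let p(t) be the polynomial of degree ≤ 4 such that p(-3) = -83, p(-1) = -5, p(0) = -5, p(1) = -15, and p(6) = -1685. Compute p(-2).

-21

Using the Lagrange interpolation formula with nodes -3, -1, 0, 1, 6:
  L_0(t) = (t + 1)t(t - 1)(t - 6) / 216
  L_1(t) = (t + 3)t(t - 1)(t - 6) / -28
  L_2(t) = (t + 3)(t + 1)(t - 1)(t - 6) / 18
  L_3(t) = (t + 3)(t + 1)t(t - 6) / -40
  L_4(t) = (t + 3)(t + 1)t(t - 1) / 1890
Then p(t) = -83·L_0(t) - 5·L_1(t) - 5·L_2(t) - 15·L_3(t) - 1685·L_4(t).
Expanding and collecting terms gives p(t) = -t⁴ - t³ - 4t² - 4t - 5.
Evaluating at t = -2: p(-2) = -21.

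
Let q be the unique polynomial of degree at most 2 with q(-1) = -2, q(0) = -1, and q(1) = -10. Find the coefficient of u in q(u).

Write q(u) = au^2 + bu + c. Substituting each data point gives a linear system:
  a - b + c = -2
  c = -1
  a + b + c = -10
Solving the system yields a = -5, b = -4, c = -1.
So q(u) = -5u^2 - 4u - 1.
The coefficient of u is -4.

-4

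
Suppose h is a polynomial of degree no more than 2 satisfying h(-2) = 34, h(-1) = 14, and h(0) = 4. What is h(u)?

h(u) = 5u^2 - 5u + 4

Using the Lagrange interpolation formula with nodes -2, -1, 0:
  L_0(u) = (u + 1)u / 2
  L_1(u) = (u + 2)u / -1
  L_2(u) = (u + 2)(u + 1) / 2
Then h(u) = 34·L_0(u) + 14·L_1(u) + 4·L_2(u).
Expanding and collecting terms gives h(u) = 5u^2 - 5u + 4.
Check: h(0) = 4. ✓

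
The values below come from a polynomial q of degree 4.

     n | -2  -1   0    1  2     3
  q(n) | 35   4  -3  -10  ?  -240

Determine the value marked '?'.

The 5 known points determine the degree-4 polynomial uniquely.
Write q(n) = an^4 + bn^3 + cn^2 + dn + e. Substituting each data point gives a linear system:
  16a - 8b + 4c - 2d + e = 35
  a - b + c - d + e = 4
  e = -3
  a + b + c + d + e = -10
  81a + 27b + 9c + 3d + e = -240
Solving the system yields a = -1, b = -6, c = 1, d = -1, e = -3.
So q(n) = -n^4 - 6n^3 + n^2 - n - 3.
Then q(2) = -65.

-65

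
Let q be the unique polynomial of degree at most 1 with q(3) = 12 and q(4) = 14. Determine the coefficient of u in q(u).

Write q(u) = au + b. Substituting each data point gives a linear system:
  3a + b = 12
  4a + b = 14
Solving the system yields a = 2, b = 6.
So q(u) = 2u + 6.
The leading coefficient is 2.

2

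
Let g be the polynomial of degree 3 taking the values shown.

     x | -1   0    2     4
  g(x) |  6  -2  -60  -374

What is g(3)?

Using the Lagrange interpolation formula with nodes -1, 0, 2, 4:
  L_0(x) = x(x - 2)(x - 4) / -15
  L_1(x) = (x + 1)(x - 2)(x - 4) / 8
  L_2(x) = (x + 1)x(x - 4) / -12
  L_3(x) = (x + 1)x(x - 2) / 40
Then g(x) = 6·L_0(x) - 2·L_1(x) - 60·L_2(x) - 374·L_3(x).
Expanding and collecting terms gives g(x) = -5x^3 - 2x^2 - 5x - 2.
Evaluating at x = 3: g(3) = -170.

-170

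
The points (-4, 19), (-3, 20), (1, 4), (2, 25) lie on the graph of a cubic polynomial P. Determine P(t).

Using the Lagrange interpolation formula with nodes -4, -3, 1, 2:
  L_0(t) = (t + 3)(t - 1)(t - 2) / -30
  L_1(t) = (t + 4)(t - 1)(t - 2) / 20
  L_2(t) = (t + 4)(t + 3)(t - 2) / -20
  L_3(t) = (t + 4)(t + 3)(t - 1) / 30
Then P(t) = 19·L_0(t) + 20·L_1(t) + 4·L_2(t) + 25·L_3(t).
Expanding and collecting terms gives P(t) = t³ + 5t² - t - 1.
Check: P(2) = 25. ✓

P(t) = t^3 + 5t^2 - t - 1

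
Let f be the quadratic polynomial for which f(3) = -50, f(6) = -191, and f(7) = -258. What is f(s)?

Using the Lagrange interpolation formula with nodes 3, 6, 7:
  L_0(s) = (s - 6)(s - 7) / 12
  L_1(s) = (s - 3)(s - 7) / -3
  L_2(s) = (s - 3)(s - 6) / 4
Then f(s) = -50·L_0(s) - 191·L_1(s) - 258·L_2(s).
Expanding and collecting terms gives f(s) = -5s^2 - 2s + 1.
Check: f(6) = -191. ✓

f(s) = -5s^2 - 2s + 1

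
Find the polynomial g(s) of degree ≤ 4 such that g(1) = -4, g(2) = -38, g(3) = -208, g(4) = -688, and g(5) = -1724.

Write g(s) = as^4 + bs^3 + cs^2 + ds + e. Substituting each data point gives a linear system:
  a + b + c + d + e = -4
  16a + 8b + 4c + 2d + e = -38
  81a + 27b + 9c + 3d + e = -208
  256a + 64b + 16c + 4d + e = -688
  625a + 125b + 25c + 5d + e = -1724
Solving the system yields a = -3, b = 1, c = 1, d = 1, e = -4.
So g(s) = -3s^4 + s^3 + s^2 + s - 4.
Check: g(1) = -4. ✓

g(s) = -3s^4 + s^3 + s^2 + s - 4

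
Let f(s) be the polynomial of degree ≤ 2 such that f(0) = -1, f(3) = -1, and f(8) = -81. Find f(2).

3

Write f(s) = as^2 + bs + c. Substituting each data point gives a linear system:
  c = -1
  9a + 3b + c = -1
  64a + 8b + c = -81
Solving the system yields a = -2, b = 6, c = -1.
So f(s) = -2s^2 + 6s - 1.
Then f(2) = 3.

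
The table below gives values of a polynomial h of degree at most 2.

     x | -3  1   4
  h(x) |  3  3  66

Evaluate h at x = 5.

Using the Lagrange interpolation formula with nodes -3, 1, 4:
  L_0(x) = (x - 1)(x - 4) / 28
  L_1(x) = (x + 3)(x - 4) / -12
  L_2(x) = (x + 3)(x - 1) / 21
Then h(x) = 3·L_0(x) + 3·L_1(x) + 66·L_2(x).
Expanding and collecting terms gives h(x) = 3x^2 + 6x - 6.
Evaluating at x = 5: h(5) = 99.

99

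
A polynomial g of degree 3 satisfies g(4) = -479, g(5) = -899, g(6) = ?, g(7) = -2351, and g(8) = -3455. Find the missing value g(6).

On equispaced nodes a degree-3 polynomial has vanishing fourth forward difference, so
  g(4) - 4·g(5) + 6·g(6) - 4·g(7) + g(8) = 0.
Substituting the known values and solving for g(6):
  6·g(6) = -9066
  g(6) = -1511.

-1511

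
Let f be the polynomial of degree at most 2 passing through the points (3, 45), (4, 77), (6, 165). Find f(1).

Using the Lagrange interpolation formula with nodes 3, 4, 6:
  L_0(n) = (n - 4)(n - 6) / 3
  L_1(n) = (n - 3)(n - 6) / -2
  L_2(n) = (n - 3)(n - 4) / 6
Then f(n) = 45·L_0(n) + 77·L_1(n) + 165·L_2(n).
Expanding and collecting terms gives f(n) = 4n^2 + 4n - 3.
Evaluating at n = 1: f(1) = 5.

5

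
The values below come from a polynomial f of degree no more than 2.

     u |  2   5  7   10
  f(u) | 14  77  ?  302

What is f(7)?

The 3 known points determine the degree-2 polynomial uniquely.
Write f(u) = au^2 + bu + c. Substituting each data point gives a linear system:
  4a + 2b + c = 14
  25a + 5b + c = 77
  100a + 10b + c = 302
Solving the system yields a = 3, b = 0, c = 2.
So f(u) = 3u^2 + 2.
Then f(7) = 149.

149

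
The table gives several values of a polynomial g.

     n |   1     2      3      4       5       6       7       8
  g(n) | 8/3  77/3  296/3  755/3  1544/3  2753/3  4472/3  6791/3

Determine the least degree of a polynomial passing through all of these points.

3

Forward differences of the values at n = 1, 2, 3, 4, 5, 6, 7, 8:
  g  : 8/3  77/3  296/3  755/3  1544/3  2753/3  4472/3  6791/3
  Δ  : 23  73  153  263  403  573  773
  Δ^2: 50  80  110  140  170  200
  Δ^3: 30  30  30  30  30
  Δ^4: 0  0  0  0
  Δ^5: 0  0  0
  Δ^6: 0  0
  Δ^7: 0
The third differences are constant (30) and nonzero, while all higher differences vanish, so the minimal degree is 3.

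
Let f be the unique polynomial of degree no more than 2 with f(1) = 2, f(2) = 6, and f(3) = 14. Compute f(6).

Using the Lagrange interpolation formula with nodes 1, 2, 3:
  L_0(x) = (x - 2)(x - 3) / 2
  L_1(x) = (x - 1)(x - 3) / -1
  L_2(x) = (x - 1)(x - 2) / 2
Then f(x) = 2·L_0(x) + 6·L_1(x) + 14·L_2(x).
Expanding and collecting terms gives f(x) = 2x² - 2x + 2.
Evaluating at x = 6: f(6) = 62.

62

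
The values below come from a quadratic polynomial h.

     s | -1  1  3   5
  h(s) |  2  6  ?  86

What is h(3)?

34

On equispaced nodes a degree-2 polynomial has vanishing third forward difference, so
  - h(-1) + 3·h(1) - 3·h(3) + h(5) = 0.
Substituting the known values and solving for h(3):
  -3·h(3) = -102
  h(3) = 34.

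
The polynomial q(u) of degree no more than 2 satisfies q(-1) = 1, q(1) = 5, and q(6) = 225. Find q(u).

q(u) = 6u^2 + 2u - 3

Using the Lagrange interpolation formula with nodes -1, 1, 6:
  L_0(u) = (u - 1)(u - 6) / 14
  L_1(u) = (u + 1)(u - 6) / -10
  L_2(u) = (u + 1)(u - 1) / 35
Then q(u) = 1·L_0(u) + 5·L_1(u) + 225·L_2(u).
Expanding and collecting terms gives q(u) = 6u^2 + 2u - 3.
Check: q(-1) = 1. ✓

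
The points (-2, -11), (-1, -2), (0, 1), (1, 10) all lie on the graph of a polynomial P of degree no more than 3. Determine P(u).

Using the Lagrange interpolation formula with nodes -2, -1, 0, 1:
  L_0(u) = (u + 1)u(u - 1) / -6
  L_1(u) = (u + 2)u(u - 1) / 2
  L_2(u) = (u + 2)(u + 1)(u - 1) / -2
  L_3(u) = (u + 2)(u + 1)u / 6
Then P(u) = -11·L_0(u) - 2·L_1(u) + 1·L_2(u) + 10·L_3(u).
Expanding and collecting terms gives P(u) = 2u^3 + 3u^2 + 4u + 1.
Check: P(1) = 10. ✓

P(u) = 2u^3 + 3u^2 + 4u + 1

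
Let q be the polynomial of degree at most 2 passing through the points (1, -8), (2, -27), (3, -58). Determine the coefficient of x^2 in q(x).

-6

Write q(x) = ax^2 + bx + c. Substituting each data point gives a linear system:
  a + b + c = -8
  4a + 2b + c = -27
  9a + 3b + c = -58
Solving the system yields a = -6, b = -1, c = -1.
So q(x) = -6x^2 - x - 1.
The leading coefficient is -6.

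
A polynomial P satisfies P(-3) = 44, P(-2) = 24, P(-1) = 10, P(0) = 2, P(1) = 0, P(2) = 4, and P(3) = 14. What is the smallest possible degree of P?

Forward differences of the values at u = -3, -2, -1, 0, 1, 2, 3:
  P  : 44  24  10  2  0  4  14
  Δ  : -20  -14  -8  -2  4  10
  Δ^2: 6  6  6  6  6
  Δ^3: 0  0  0  0
  Δ^4: 0  0  0
  Δ^5: 0  0
  Δ^6: 0
The second differences are constant (6) and nonzero, while all higher differences vanish, so the minimal degree is 2.

2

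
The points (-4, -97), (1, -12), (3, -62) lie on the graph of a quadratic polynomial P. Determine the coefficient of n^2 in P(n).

-6

Write P(n) = an^2 + bn + c. Substituting each data point gives a linear system:
  16a - 4b + c = -97
  a + b + c = -12
  9a + 3b + c = -62
Solving the system yields a = -6, b = -1, c = -5.
So P(n) = -6n^2 - n - 5.
The leading coefficient is -6.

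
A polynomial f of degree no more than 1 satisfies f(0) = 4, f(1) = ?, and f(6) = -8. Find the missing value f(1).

The 2 known points determine the degree-1 polynomial uniquely.
Write f(x) = ax + b. Substituting each data point gives a linear system:
  b = 4
  6a + b = -8
Solving the system yields a = -2, b = 4.
So f(x) = -2x + 4.
Then f(1) = 2.

2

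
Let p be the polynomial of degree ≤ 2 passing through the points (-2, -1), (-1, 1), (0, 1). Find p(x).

Write p(x) = ax^2 + bx + c. Substituting each data point gives a linear system:
  4a - 2b + c = -1
  a - b + c = 1
  c = 1
Solving the system yields a = -1, b = -1, c = 1.
So p(x) = -x² - x + 1.
Check: p(-2) = -1. ✓

p(x) = -x^2 - x + 1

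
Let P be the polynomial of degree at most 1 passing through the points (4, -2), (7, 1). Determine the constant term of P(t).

-6

Write P(t) = at + b. Substituting each data point gives a linear system:
  4a + b = -2
  7a + b = 1
Solving the system yields a = 1, b = -6.
So P(t) = t - 6.
The constant term is -6.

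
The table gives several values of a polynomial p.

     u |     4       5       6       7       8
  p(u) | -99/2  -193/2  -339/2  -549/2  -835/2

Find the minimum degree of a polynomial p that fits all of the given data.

3

Forward differences of the values at u = 4, 5, 6, 7, 8:
  p  : -99/2  -193/2  -339/2  -549/2  -835/2
  Δ  : -47  -73  -105  -143
  Δ^2: -26  -32  -38
  Δ^3: -6  -6
  Δ^4: 0
The third differences are constant (-6) and nonzero, while all higher differences vanish, so the minimal degree is 3.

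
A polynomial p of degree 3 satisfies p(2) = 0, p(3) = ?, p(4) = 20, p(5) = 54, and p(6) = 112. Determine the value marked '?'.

The 4 known points determine the degree-3 polynomial uniquely.
Write p(s) = as^3 + bs^2 + cs + d. Substituting each data point gives a linear system:
  8a + 4b + 2c + d = 0
  64a + 16b + 4c + d = 20
  125a + 25b + 5c + d = 54
  216a + 36b + 6c + d = 112
Solving the system yields a = 1, b = -3, c = 0, d = 4.
So p(s) = s³ - 3s² + 4.
Then p(3) = 4.

4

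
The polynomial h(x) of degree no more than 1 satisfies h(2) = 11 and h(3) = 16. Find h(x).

Using the Lagrange interpolation formula with nodes 2, 3:
  L_0(x) = (x - 3) / -1
  L_1(x) = (x - 2) / 1
Then h(x) = 11·L_0(x) + 16·L_1(x).
Expanding and collecting terms gives h(x) = 5x + 1.
Check: h(2) = 11. ✓

h(x) = 5x + 1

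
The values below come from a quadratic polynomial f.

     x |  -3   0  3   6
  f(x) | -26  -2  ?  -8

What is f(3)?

The 3 known points determine the degree-2 polynomial uniquely.
Write f(x) = ax^2 + bx + c. Substituting each data point gives a linear system:
  9a - 3b + c = -26
  c = -2
  36a + 6b + c = -8
Solving the system yields a = -1, b = 5, c = -2.
So f(x) = -x² + 5x - 2.
Then f(3) = 4.

4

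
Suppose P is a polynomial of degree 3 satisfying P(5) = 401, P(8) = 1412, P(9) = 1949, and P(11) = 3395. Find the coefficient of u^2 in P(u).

6

Write P(u) = au^3 + bu^2 + cu + d. Substituting each data point gives a linear system:
  125a + 25b + 5c + d = 401
  512a + 64b + 8c + d = 1412
  729a + 81b + 9c + d = 1949
  1331a + 121b + 11c + d = 3395
Solving the system yields a = 2, b = 6, c = 1, d = -4.
So P(u) = 2u^3 + 6u^2 + u - 4.
The coefficient of u^2 is 6.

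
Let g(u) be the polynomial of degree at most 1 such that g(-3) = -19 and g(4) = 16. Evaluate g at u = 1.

Write g(u) = au + b. Substituting each data point gives a linear system:
  -3a + b = -19
  4a + b = 16
Solving the system yields a = 5, b = -4.
So g(u) = 5u - 4.
Then g(1) = 1.

1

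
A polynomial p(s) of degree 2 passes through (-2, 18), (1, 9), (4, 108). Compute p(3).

63

Forward differences of the values at s = -2, 1, 4:
  p  : 18  9  108
  Δ  : -9  99
  Δ^2: 108
The second differences are constant, confirming degree 2.
Interpolating (Newton forward form) and evaluating at s = 3 gives p(3) = 63.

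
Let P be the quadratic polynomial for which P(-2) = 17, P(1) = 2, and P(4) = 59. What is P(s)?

Write P(s) = as^2 + bs + c. Substituting each data point gives a linear system:
  4a - 2b + c = 17
  a + b + c = 2
  16a + 4b + c = 59
Solving the system yields a = 4, b = -1, c = -1.
So P(s) = 4s² - s - 1.
Check: P(1) = 2. ✓

P(s) = 4s^2 - s - 1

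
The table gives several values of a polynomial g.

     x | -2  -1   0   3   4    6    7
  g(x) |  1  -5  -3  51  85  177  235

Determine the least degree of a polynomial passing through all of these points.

Divided differences on the nodes -2, -1, 0, 3, 4, 6, 7:
  order 0: 1  -5  -3  51  85  177  235
  order 1: -6  2  18  34  46  58
  order 2: 4  4  4  4  4
  order 3: 0  0  0  0
  order 4: 0  0  0
  order 5: 0  0
  order 6: 0
The order-2 divided differences are all 4 (nonzero) and every higher order vanishes, so the data lies on a polynomial of degree exactly 2.

2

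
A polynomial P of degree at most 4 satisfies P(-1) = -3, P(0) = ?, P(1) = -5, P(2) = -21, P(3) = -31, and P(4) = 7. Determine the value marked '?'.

-1

The 5 known points determine the degree-4 polynomial uniquely.
Write P(x) = ax^4 + bx^3 + cx^2 + dx + e. Substituting each data point gives a linear system:
  a - b + c - d + e = -3
  a + b + c + d + e = -5
  16a + 8b + 4c + 2d + e = -21
  81a + 27b + 9c + 3d + e = -31
  256a + 64b + 16c + 4d + e = 7
Solving the system yields a = 1, b = -3, c = -4, d = 2, e = -1.
So P(x) = x^4 - 3x^3 - 4x^2 + 2x - 1.
Then P(0) = -1.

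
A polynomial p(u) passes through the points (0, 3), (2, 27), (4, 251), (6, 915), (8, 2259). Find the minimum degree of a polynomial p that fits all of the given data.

3

Forward differences of the values at u = 0, 2, 4, 6, 8:
  p  : 3  27  251  915  2259
  Δ  : 24  224  664  1344
  Δ^2: 200  440  680
  Δ^3: 240  240
  Δ^4: 0
The third differences are constant (240) and nonzero, while all higher differences vanish, so the minimal degree is 3.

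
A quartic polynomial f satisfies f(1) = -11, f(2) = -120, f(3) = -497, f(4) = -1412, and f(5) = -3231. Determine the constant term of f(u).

4

Write f(u) = au^4 + bu^3 + cu^2 + du + e. Substituting each data point gives a linear system:
  a + b + c + d + e = -11
  16a + 8b + 4c + 2d + e = -120
  81a + 27b + 9c + 3d + e = -497
  256a + 64b + 16c + 4d + e = -1412
  625a + 125b + 25c + 5d + e = -3231
Solving the system yields a = -4, b = -5, c = -4, d = -2, e = 4.
So f(u) = -4u⁴ - 5u³ - 4u² - 2u + 4.
The constant term is 4.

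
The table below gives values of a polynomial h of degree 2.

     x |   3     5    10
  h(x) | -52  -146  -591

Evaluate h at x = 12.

-853

Write h(x) = ax^2 + bx + c. Substituting each data point gives a linear system:
  9a + 3b + c = -52
  25a + 5b + c = -146
  100a + 10b + c = -591
Solving the system yields a = -6, b = 1, c = -1.
So h(x) = -6x^2 + x - 1.
Then h(12) = -853.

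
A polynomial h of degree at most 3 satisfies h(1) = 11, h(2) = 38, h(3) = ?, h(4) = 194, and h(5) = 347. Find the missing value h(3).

The 4 known points determine the degree-3 polynomial uniquely.
Write h(u) = au^3 + bu^2 + cu + d. Substituting each data point gives a linear system:
  a + b + c + d = 11
  8a + 4b + 2c + d = 38
  64a + 16b + 4c + d = 194
  125a + 25b + 5c + d = 347
Solving the system yields a = 2, b = 3, c = 4, d = 2.
So h(u) = 2u³ + 3u² + 4u + 2.
Then h(3) = 95.

95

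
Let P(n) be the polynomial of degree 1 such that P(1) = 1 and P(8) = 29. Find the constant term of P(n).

Write P(n) = an + b. Substituting each data point gives a linear system:
  a + b = 1
  8a + b = 29
Solving the system yields a = 4, b = -3.
So P(n) = 4n - 3.
The constant term is -3.

-3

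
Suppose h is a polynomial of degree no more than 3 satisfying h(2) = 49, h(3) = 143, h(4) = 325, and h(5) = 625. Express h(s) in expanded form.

h(s) = 5s^3 - s^2 + 4s + 5

Write h(s) = as^3 + bs^2 + cs + d. Substituting each data point gives a linear system:
  8a + 4b + 2c + d = 49
  27a + 9b + 3c + d = 143
  64a + 16b + 4c + d = 325
  125a + 25b + 5c + d = 625
Solving the system yields a = 5, b = -1, c = 4, d = 5.
So h(s) = 5s^3 - s^2 + 4s + 5.
Check: h(4) = 325. ✓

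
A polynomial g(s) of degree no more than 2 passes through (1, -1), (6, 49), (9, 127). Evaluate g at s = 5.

31

Write g(s) = as^2 + bs + c. Substituting each data point gives a linear system:
  a + b + c = -1
  36a + 6b + c = 49
  81a + 9b + c = 127
Solving the system yields a = 2, b = -4, c = 1.
So g(s) = 2s² - 4s + 1.
Then g(5) = 31.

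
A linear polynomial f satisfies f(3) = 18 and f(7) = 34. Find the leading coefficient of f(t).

4

Write f(t) = at + b. Substituting each data point gives a linear system:
  3a + b = 18
  7a + b = 34
Solving the system yields a = 4, b = 6.
So f(t) = 4t + 6.
The leading coefficient is 4.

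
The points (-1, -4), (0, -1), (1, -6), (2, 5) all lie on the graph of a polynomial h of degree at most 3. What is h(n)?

Using the Lagrange interpolation formula with nodes -1, 0, 1, 2:
  L_0(n) = n(n - 1)(n - 2) / -6
  L_1(n) = (n + 1)(n - 1)(n - 2) / 2
  L_2(n) = (n + 1)n(n - 2) / -2
  L_3(n) = (n + 1)n(n - 1) / 6
Then h(n) = -4·L_0(n) - 1·L_1(n) - 6·L_2(n) + 5·L_3(n).
Expanding and collecting terms gives h(n) = 4n^3 - 4n^2 - 5n - 1.
Check: h(0) = -1. ✓

h(n) = 4n^3 - 4n^2 - 5n - 1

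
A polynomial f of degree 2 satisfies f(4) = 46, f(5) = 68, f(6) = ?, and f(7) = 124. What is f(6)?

The 3 known points determine the degree-2 polynomial uniquely.
Write f(u) = au^2 + bu + c. Substituting each data point gives a linear system:
  16a + 4b + c = 46
  25a + 5b + c = 68
  49a + 7b + c = 124
Solving the system yields a = 2, b = 4, c = -2.
So f(u) = 2u^2 + 4u - 2.
Then f(6) = 94.

94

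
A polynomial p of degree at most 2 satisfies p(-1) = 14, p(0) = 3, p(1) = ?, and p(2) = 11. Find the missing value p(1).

On equispaced nodes a degree-2 polynomial has vanishing third forward difference, so
  - p(-1) + 3·p(0) - 3·p(1) + p(2) = 0.
Substituting the known values and solving for p(1):
  -3·p(1) = -6
  p(1) = 2.

2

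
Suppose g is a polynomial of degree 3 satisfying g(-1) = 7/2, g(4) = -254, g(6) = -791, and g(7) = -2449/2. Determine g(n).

g(n) = -3n^3 - 4n^2 - (1/2)n + 4

Write g(n) = an^3 + bn^2 + cn + d. Substituting each data point gives a linear system:
  -a + b - c + d = 7/2
  64a + 16b + 4c + d = -254
  216a + 36b + 6c + d = -791
  343a + 49b + 7c + d = -2449/2
Solving the system yields a = -3, b = -4, c = -1/2, d = 4.
So g(n) = -3n^3 - 4n^2 - (1/2)n + 4.
Check: g(-1) = 7/2. ✓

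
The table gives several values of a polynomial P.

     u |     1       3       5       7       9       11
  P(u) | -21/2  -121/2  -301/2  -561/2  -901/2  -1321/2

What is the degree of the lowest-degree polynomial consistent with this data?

2

Forward differences of the values at u = 1, 3, 5, 7, 9, 11:
  P  : -21/2  -121/2  -301/2  -561/2  -901/2  -1321/2
  Δ  : -50  -90  -130  -170  -210
  Δ^2: -40  -40  -40  -40
  Δ^3: 0  0  0
  Δ^4: 0  0
  Δ^5: 0
The second differences are constant (-40) and nonzero, while all higher differences vanish, so the minimal degree is 2.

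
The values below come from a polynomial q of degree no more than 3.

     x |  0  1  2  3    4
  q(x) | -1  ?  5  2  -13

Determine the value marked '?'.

The 4 known points determine the degree-3 polynomial uniquely.
Write q(x) = ax^3 + bx^2 + cx + d. Substituting each data point gives a linear system:
  d = -1
  8a + 4b + 2c + d = 5
  27a + 9b + 3c + d = 2
  64a + 16b + 4c + d = -13
Solving the system yields a = -1, b = 3, c = 1, d = -1.
So q(x) = -x^3 + 3x^2 + x - 1.
Then q(1) = 2.

2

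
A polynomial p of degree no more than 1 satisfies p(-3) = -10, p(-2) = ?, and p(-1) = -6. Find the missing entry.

-8

The 2 known points determine the degree-1 polynomial uniquely.
Write p(s) = as + b. Substituting each data point gives a linear system:
  -3a + b = -10
  -a + b = -6
Solving the system yields a = 2, b = -4.
So p(s) = 2s - 4.
Then p(-2) = -8.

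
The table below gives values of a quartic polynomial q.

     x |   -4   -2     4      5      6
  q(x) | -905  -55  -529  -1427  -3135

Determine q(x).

Write q(x) = ax^4 + bx^3 + cx^2 + dx + e. Substituting each data point gives a linear system:
  256a - 64b + 16c - 4d + e = -905
  16a - 8b + 4c - 2d + e = -55
  256a + 64b + 16c + 4d + e = -529
  625a + 125b + 25c + 5d + e = -1427
  1296a + 216b + 36c + 6d + e = -3135
Solving the system yields a = -3, b = 3, c = 3, d = -1, e = 3.
So q(x) = -3x^4 + 3x^3 + 3x^2 - x + 3.
Check: q(-4) = -905. ✓

q(x) = -3x^4 + 3x^3 + 3x^2 - x + 3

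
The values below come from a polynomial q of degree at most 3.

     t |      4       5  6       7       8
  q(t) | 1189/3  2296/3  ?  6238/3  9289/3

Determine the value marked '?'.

The 4 known points determine the degree-3 polynomial uniquely.
Write q(t) = at^3 + bt^2 + ct + d. Substituting each data point gives a linear system:
  64a + 16b + 4c + d = 1189/3
  125a + 25b + 5c + d = 2296/3
  343a + 49b + 7c + d = 6238/3
  512a + 64b + 8c + d = 9289/3
Solving the system yields a = 6, b = 0, c = 3, d = 1/3.
So q(t) = 6t^3 + 3t + 1/3.
Then q(6) = 3943/3.

3943/3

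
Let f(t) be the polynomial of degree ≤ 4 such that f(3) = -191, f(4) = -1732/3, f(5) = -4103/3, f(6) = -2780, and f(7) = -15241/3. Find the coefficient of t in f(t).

Write f(t) = at^4 + bt^3 + ct^2 + dt + e. Substituting each data point gives a linear system:
  81a + 27b + 9c + 3d + e = -191
  256a + 64b + 16c + 4d + e = -1732/3
  625a + 125b + 25c + 5d + e = -4103/3
  1296a + 216b + 36c + 6d + e = -2780
  2401a + 343b + 49c + 7d + e = -15241/3
Solving the system yields a = -2, b = -1/3, c = -4, d = 4, e = 4.
So f(t) = -2t⁴ - (1/3)t³ - 4t² + 4t + 4.
The coefficient of t is 4.

4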